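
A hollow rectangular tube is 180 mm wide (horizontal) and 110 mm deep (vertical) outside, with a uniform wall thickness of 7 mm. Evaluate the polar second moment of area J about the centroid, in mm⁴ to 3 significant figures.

J ≈ 2.46 × 10⁷ mm⁴

Treat the section as a set of non-overlapping primitives; coordinates are from the bounding-box lower-left.
Outer rectangle: 180 × 110, A = 19 800 mm², y = 55 mm, Ī = 19 965 000 mm⁴.
Inner void (subtracted): 166 × 96, A = 15 936 mm², y = 55 mm, Ī = 12 238 848 mm⁴.
By symmetry the centroid is at mid-height, ȳ = 55 mm.
All pieces are centred on the centroidal x-axis, so I = ΣĪ (holes subtracted) = 7 726 152 mm⁴.
Repeating about the centroidal y-axis gives I_y = 16 865 632 mm⁴.
Polar second moment: J = I_x + I_y = 24 591 784 mm⁴.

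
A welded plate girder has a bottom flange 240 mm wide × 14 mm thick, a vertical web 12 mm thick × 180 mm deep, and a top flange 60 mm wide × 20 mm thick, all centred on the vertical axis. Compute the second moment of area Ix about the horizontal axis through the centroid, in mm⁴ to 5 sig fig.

Split into non-overlapping primitives; take the origin at the lower-left of the bounding box.
Bottom plate: 240 × 14, A = 3 360 mm², y = 7 mm, Ī = 54 880 mm⁴.
Web plate: 12 × 180, A = 2 160 mm², y = 104 mm, Ī = 5 832 000 mm⁴.
Top plate: 60 × 20, A = 1 200 mm², y = 204 mm, Ī = 40 000 mm⁴.
Centroid: ȳ = ΣA·y / ΣA = 73.35714 mm.
Transfer each piece to the horizontal axis through the centroid using Ī + A·d² with d = y − 73.35714:
  bottom plate: d = -66.35714 mm → contributes +14 849 869 mm⁴
  web plate: d = 30.64286 mm → contributes +7 860 207 mm⁴
  top plate: d = 130.6429 mm → contributes +20 521 067 mm⁴
Total I = 43 231 143 mm⁴.

Ix ≈ 4.3231 × 10⁷ mm⁴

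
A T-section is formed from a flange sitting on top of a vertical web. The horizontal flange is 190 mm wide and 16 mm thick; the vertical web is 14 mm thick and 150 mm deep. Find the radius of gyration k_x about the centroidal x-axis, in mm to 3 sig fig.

k_x ≈ 49.4 mm

Break the section into simple shapes (no overlaps), measuring from the bottom-left corner of the bounding box.
Flange: 190 × 16, A = 3 040 mm², y = 158 mm, Ī = 64 853 mm⁴.
Web: 14 × 150, A = 2 100 mm², y = 75 mm, Ī = 3 937 500 mm⁴.
Centroid: ȳ = ΣA·y / ΣA = 124.09 mm.
Transfer each piece to the centroidal x-axis using Ī + A·d² with d = y − 124.09:
  flange: d = 33.911 mm → contributes +3 560 617 mm⁴
  web: d = -49.089 mm → contributes +8 998 035 mm⁴
Total I = 12 558 652 mm⁴.
Radius of gyration: k = √(I/A) = √(12 558 652 / 5 140) = 49.43 mm.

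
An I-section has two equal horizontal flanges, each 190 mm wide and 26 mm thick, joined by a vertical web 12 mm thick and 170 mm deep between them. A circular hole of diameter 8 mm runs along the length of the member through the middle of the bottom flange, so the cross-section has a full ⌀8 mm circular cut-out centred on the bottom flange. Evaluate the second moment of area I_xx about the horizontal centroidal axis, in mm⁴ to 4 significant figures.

I_xx ≈ 9.987 × 10⁷ mm⁴

Split into non-overlapping primitives; take the origin at the lower-left of the bounding box.
Bottom flange: 190 × 26, A = 4 940 mm², y = 13 mm, Ī = 278 287 mm⁴.
Web: 12 × 170, A = 2 040 mm², y = 111 mm, Ī = 4 913 000 mm⁴.
Top flange: 190 × 26, A = 4 940 mm², y = 209 mm, Ī = 278 287 mm⁴.
Hole (subtracted): ⌀8, A = 50.2655 mm², y = 13 mm, Ī = 201.062 mm⁴.
Centroid: ȳ = ΣA·y / ΣA = 111.415 mm.
Transfer each piece to the horizontal centroidal axis using Ī + A·d² with d = y − 111.415:
  bottom flange: d = -98.415 mm → contributes +48 124 723 mm⁴
  web: d = -0.415007 mm → contributes +4 913 351 mm⁴
  top flange: d = 97.585 mm → contributes +47 321 072 mm⁴
  hole: d = -98.415 mm → contributes −487 048 mm⁴
Total I = 99 872 098 mm⁴.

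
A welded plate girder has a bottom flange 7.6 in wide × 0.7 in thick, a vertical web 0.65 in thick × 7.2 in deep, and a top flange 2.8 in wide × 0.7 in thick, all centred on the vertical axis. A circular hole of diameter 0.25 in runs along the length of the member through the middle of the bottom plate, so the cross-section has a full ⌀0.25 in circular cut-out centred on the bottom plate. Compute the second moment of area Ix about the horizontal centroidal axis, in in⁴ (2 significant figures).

Ix ≈ 120 in⁴

Split into non-overlapping primitives; take the origin at the lower-left of the bounding box.
Bottom plate: 7.6 × 0.7, A = 5.32 in², y = 0.35 in, Ī = 0.2172 in⁴.
Web plate: 0.65 × 7.2, A = 4.68 in², y = 4.3 in, Ī = 20.22 in⁴.
Top plate: 2.8 × 0.7, A = 1.96 in², y = 8.25 in, Ī = 0.08003 in⁴.
Hole (subtracted): ⌀0.25, A = 0.04909 in², y = 0.35 in, Ī = 0.0001917 in⁴.
Centroid: ȳ = ΣA·y / ΣA = 3.202 in.
Transfer each piece to the horizontal centroidal axis using Ī + A·d² with d = y − 3.202:
  bottom plate: d = -2.852 in → contributes +43.49 in⁴
  web plate: d = 1.098 in → contributes +25.86 in⁴
  top plate: d = 5.048 in → contributes +50.03 in⁴
  hole: d = -2.852 in → contributes −0.3995 in⁴
Total I = 119 in⁴.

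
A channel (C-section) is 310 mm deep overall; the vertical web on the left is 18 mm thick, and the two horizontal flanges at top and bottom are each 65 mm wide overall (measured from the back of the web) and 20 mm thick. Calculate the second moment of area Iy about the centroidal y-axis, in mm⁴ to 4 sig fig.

Iy ≈ 1.982 × 10⁶ mm⁴

Break the section into simple shapes (no overlaps), measuring from the bottom-left corner of the bounding box.
Web: 18 × 310, A = 5 580 mm², x = 9 mm, Ī = 150 660 mm⁴.
Top flange (beyond web): 47 × 20, A = 940 mm², x = 41.5 mm, Ī = 173 038 mm⁴.
Bottom flange (beyond web): 47 × 20, A = 940 mm², x = 41.5 mm, Ī = 173 038 mm⁴.
Centroid: x̄ = ΣA·x / ΣA = 17.1903 mm.
Transfer each piece to the centroidal y-axis using Ī + A·d² with d = x − 17.1903:
  web: d = -8.19035 mm → contributes +524 976 mm⁴
  top flange (beyond web): d = 24.3097 mm → contributes +728 540 mm⁴
  bottom flange (beyond web): d = 24.3097 mm → contributes +728 540 mm⁴
Total I = 1 982 056 mm⁴.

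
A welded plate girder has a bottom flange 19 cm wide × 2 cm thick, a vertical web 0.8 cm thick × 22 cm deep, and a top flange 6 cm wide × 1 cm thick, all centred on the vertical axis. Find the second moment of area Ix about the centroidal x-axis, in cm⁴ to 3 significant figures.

Decompose the section into non-overlapping parts with the origin at the bottom-left of its bounding rectangle.
Bottom plate: 19 × 2, A = 38 cm², y = 1 cm, Ī = 12.667 cm⁴.
Web plate: 0.8 × 22, A = 17.6 cm², y = 13 cm, Ī = 709.87 cm⁴.
Top plate: 6 × 1, A = 6 cm², y = 24.5 cm, Ī = 0.5 cm⁴.
Centroid: ȳ = ΣA·y / ΣA = 6.7175 cm.
Transfer each piece to the centroidal x-axis using Ī + A·d² with d = y − 6.7175:
  bottom plate: d = -5.7175 cm → contributes +1254.9 cm⁴
  web plate: d = 6.2825 cm → contributes +1404.5 cm⁴
  top plate: d = 17.782 cm → contributes +1897.8 cm⁴
Total I = 4557.2 cm⁴.

Ix ≈ 4560 cm⁴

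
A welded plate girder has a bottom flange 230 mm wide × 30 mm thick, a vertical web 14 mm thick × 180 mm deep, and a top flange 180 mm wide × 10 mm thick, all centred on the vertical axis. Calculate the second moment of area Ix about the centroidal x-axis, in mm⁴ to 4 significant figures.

Split into non-overlapping primitives; take the origin at the lower-left of the bounding box.
Bottom plate: 230 × 30, A = 6 900 mm², y = 15 mm, Ī = 517 500 mm⁴.
Web plate: 14 × 180, A = 2 520 mm², y = 120 mm, Ī = 6 804 000 mm⁴.
Top plate: 180 × 10, A = 1 800 mm², y = 215 mm, Ī = 15 000 mm⁴.
Centroid: ȳ = ΣA·y / ΣA = 70.6684 mm.
Transfer each piece to the centroidal x-axis using Ī + A·d² with d = y − 70.6684:
  bottom plate: d = -55.6684 mm → contributes +21 900 436 mm⁴
  web plate: d = 49.3316 mm → contributes +12 936 677 mm⁴
  top plate: d = 144.332 mm → contributes +37 511 874 mm⁴
Total I = 72 348 987 mm⁴.

Ix ≈ 7.235 × 10⁷ mm⁴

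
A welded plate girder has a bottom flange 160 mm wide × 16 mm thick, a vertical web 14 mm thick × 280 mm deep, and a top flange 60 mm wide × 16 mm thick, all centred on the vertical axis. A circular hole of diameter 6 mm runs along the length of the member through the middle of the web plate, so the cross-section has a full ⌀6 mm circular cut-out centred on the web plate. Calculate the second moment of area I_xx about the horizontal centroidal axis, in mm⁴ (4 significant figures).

I_xx ≈ 9.522 × 10⁷ mm⁴

Break the section into simple shapes (no overlaps), measuring from the bottom-left corner of the bounding box.
Bottom plate: 160 × 16, A = 2 560 mm², y = 8 mm, Ī = 54613.3 mm⁴.
Web plate: 14 × 280, A = 3 920 mm², y = 156 mm, Ī = 25 610 667 mm⁴.
Top plate: 60 × 16, A = 960 mm², y = 304 mm, Ī = 20 480 mm⁴.
Hole (subtracted): ⌀6, A = 28.2743 mm², y = 156 mm, Ī = 63.6173 mm⁴.
Centroid: ȳ = ΣA·y / ΣA = 124.051 mm.
Transfer each piece to the horizontal centroidal axis using Ī + A·d² with d = y − 124.051:
  bottom plate: d = -116.051 mm → contributes +34 532 047 mm⁴
  web plate: d = 31.9494 mm → contributes +29 612 056 mm⁴
  top plate: d = 179.949 mm → contributes +31 106 986 mm⁴
  hole: d = 31.9494 mm → contributes −28 925 mm⁴
Total I = 95 222 164 mm⁴.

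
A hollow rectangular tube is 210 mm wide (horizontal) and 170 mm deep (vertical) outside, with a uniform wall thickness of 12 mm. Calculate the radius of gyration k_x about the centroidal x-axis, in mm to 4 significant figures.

Split into non-overlapping primitives; take the origin at the lower-left of the bounding box.
Outer rectangle: 210 × 170, A = 35 700 mm², y = 85 mm, Ī = 85 977 500 mm⁴.
Inner void (subtracted): 186 × 146, A = 27 156 mm², y = 85 mm, Ī = 48 238 108 mm⁴.
By symmetry the centroid is at mid-height, ȳ = 85 mm.
All pieces are centred on the centroidal x-axis, so I = ΣĪ (holes subtracted) = 37 739 392 mm⁴.
Radius of gyration: k = √(I/A) = √(37 739 392 / 8 544) = 66.461 mm.

k_x ≈ 66.46 mm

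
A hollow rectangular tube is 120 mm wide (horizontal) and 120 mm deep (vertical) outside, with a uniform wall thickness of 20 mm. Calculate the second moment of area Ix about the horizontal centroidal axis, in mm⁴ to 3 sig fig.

Decompose the section into non-overlapping parts with the origin at the bottom-left of its bounding rectangle.
Outer rectangle: 120 × 120, A = 14 400 mm², y = 60 mm, Ī = 17 280 000 mm⁴.
Inner void (subtracted): 80 × 80, A = 6 400 mm², y = 60 mm, Ī = 3 413 333 mm⁴.
By symmetry the centroid is at mid-height, ȳ = 60 mm.
All pieces are centred on the horizontal centroidal axis, so I = ΣĪ (holes subtracted) = 13 866 667 mm⁴.

Ix ≈ 1.39 × 10⁷ mm⁴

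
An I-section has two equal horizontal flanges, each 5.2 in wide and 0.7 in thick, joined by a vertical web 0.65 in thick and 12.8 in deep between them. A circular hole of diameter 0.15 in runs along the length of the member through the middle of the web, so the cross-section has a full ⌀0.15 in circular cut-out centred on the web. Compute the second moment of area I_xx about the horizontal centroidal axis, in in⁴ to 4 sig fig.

I_xx ≈ 445.6 in⁴

Break the section into simple shapes (no overlaps), measuring from the bottom-left corner of the bounding box.
Bottom flange: 5.2 × 0.7, A = 3.64 in², y = 0.35 in, Ī = 0.148633 in⁴.
Web: 0.65 × 12.8, A = 8.32 in², y = 7.1 in, Ī = 113.596 in⁴.
Top flange: 5.2 × 0.7, A = 3.64 in², y = 13.85 in, Ī = 0.148633 in⁴.
Hole (subtracted): ⌀0.15, A = 0.0176715 in², y = 7.1 in, Ī = 0.0000248505 in⁴.
By symmetry the centroid is at mid-height, ȳ = 7.1 in.
Transfer each piece to the horizontal centroidal axis using Ī + A·d² with d = y − 7.1:
  bottom flange: d = -6.75 in → contributes +165.996 in⁴
  web: d = 0 in → contributes +113.596 in⁴
  top flange: d = 6.75 in → contributes +165.996 in⁴
  hole: d = 0 in → contributes −0.0000248505 in⁴
Total I = 445.588 in⁴.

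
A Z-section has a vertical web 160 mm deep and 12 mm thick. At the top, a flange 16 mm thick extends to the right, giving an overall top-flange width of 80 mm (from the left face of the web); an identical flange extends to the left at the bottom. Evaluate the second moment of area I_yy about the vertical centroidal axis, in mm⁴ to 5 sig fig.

I_yy ≈ 4.3431 × 10⁶ mm⁴

Decompose the section into non-overlapping parts with the origin at the bottom-left of its bounding rectangle.
Web: 12 × 160, A = 1 920 mm², x = 74 mm, Ī = 23 040 mm⁴.
Top flange (beyond web): 68 × 16, A = 1 088 mm², x = 114 mm, Ī = 419242.7 mm⁴.
Bottom flange (beyond web): 68 × 16, A = 1 088 mm², x = 34 mm, Ī = 419242.7 mm⁴.
Centroid: x̄ = ΣA·x / ΣA = 74 mm.
Transfer each piece to the vertical centroidal axis using Ī + A·d² with d = x − 74:
  web: d = 0 mm → contributes +23 040 mm⁴
  top flange (beyond web): d = 40 mm → contributes +2 160 043 mm⁴
  bottom flange (beyond web): d = -40 mm → contributes +2 160 043 mm⁴
Total I = 4 343 125 mm⁴.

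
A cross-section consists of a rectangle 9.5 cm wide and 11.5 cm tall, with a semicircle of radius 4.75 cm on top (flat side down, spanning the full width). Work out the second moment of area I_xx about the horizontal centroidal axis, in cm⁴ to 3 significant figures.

Break the section into simple shapes (no overlaps), measuring from the bottom-left corner of the bounding box.
Rectangular body: 9.5 × 11.5, A = 109.25 cm², y = 5.75 cm, Ī = 1 204 cm⁴.
Semicircular cap: semicircle r = 4.75, A = 35.441 cm², y = 13.516 cm, Ī = 55.874 cm⁴.
Centroid: ȳ = ΣA·y / ΣA = 7.6522 cm.
Transfer each piece to the horizontal centroidal axis using Ī + A·d² with d = y − 7.6522:
  rectangular body: d = -1.9022 cm → contributes +1599.3 cm⁴
  semicircular cap: d = 5.8637 cm → contributes +1274.5 cm⁴
Total I = 2873.8 cm⁴.

I_xx ≈ 2870 cm⁴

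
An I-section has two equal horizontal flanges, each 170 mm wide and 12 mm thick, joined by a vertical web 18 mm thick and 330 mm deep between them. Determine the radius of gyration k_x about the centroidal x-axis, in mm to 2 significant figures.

Break the section into simple shapes (no overlaps), measuring from the bottom-left corner of the bounding box.
Bottom flange: 170 × 12, A = 2 040 mm², y = 6 mm, Ī = 24 480 mm⁴.
Web: 18 × 330, A = 5 940 mm², y = 177 mm, Ī = 53 905 500 mm⁴.
Top flange: 170 × 12, A = 2 040 mm², y = 348 mm, Ī = 24 480 mm⁴.
By symmetry the centroid is at mid-height, ȳ = 177 mm.
Transfer each piece to the centroidal x-axis using Ī + A·d² with d = y − 177:
  bottom flange: d = -171 mm → contributes +59 676 120 mm⁴
  web: d = 0 mm → contributes +53 905 500 mm⁴
  top flange: d = 171 mm → contributes +59 676 120 mm⁴
Total I = 173 257 740 mm⁴.
Radius of gyration: k = √(I/A) = √(173 257 740 / 10 020) = 131.5 mm.

k_x ≈ 130 mm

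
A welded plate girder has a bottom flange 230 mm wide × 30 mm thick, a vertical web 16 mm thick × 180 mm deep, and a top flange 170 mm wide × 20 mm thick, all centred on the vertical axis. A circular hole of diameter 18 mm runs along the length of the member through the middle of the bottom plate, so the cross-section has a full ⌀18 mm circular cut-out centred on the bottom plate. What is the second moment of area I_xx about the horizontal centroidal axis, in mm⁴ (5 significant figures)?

Split into non-overlapping primitives; take the origin at the lower-left of the bounding box.
Bottom plate: 230 × 30, A = 6 900 mm², y = 15 mm, Ī = 517 500 mm⁴.
Web plate: 16 × 180, A = 2 880 mm², y = 120 mm, Ī = 7 776 000 mm⁴.
Top plate: 170 × 20, A = 3 400 mm², y = 220 mm, Ī = 113333.3 mm⁴.
Hole (subtracted): ⌀18, A = 254.469 mm², y = 15 mm, Ī = 5152.997 mm⁴.
Centroid: ȳ = ΣA·y / ΣA = 92.31984 mm.
Transfer each piece to the horizontal centroidal axis using Ī + A·d² with d = y − 92.31984:
  bottom plate: d = -77.31984 mm → contributes +41 768 169 mm⁴
  web plate: d = 27.68016 mm → contributes +9 982 631 mm⁴
  top plate: d = 127.6802 mm → contributes +55 540 892 mm⁴
  hole: d = -77.31984 mm → contributes −1 526 460 mm⁴
Total I = 105 765 231 mm⁴.

I_xx ≈ 1.0577 × 10⁸ mm⁴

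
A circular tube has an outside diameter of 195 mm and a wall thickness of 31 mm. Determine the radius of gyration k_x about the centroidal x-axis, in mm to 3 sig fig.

k_x ≈ 59.0 mm

Treat the section as a set of non-overlapping primitives; coordinates are from the bounding-box lower-left.
Outer circle: ⌀195, A = 29 865 mm², y = 97.5 mm, Ī = 70 975 481 mm⁴.
Bore (subtracted): ⌀133, A = 13 893 mm², y = 97.5 mm, Ī = 15 359 478 mm⁴.
By symmetry the centroid is at mid-height, ȳ = 97.5 mm.
All pieces are centred on the centroidal x-axis, so I = ΣĪ (holes subtracted) = 55 616 003 mm⁴.
Radius of gyration: k = √(I/A) = √(55 616 003 / 15 972) = 59.01 mm.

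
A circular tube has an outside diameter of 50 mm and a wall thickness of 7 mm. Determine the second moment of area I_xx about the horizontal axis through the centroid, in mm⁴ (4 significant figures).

Treat the section as a set of non-overlapping primitives; coordinates are from the bounding-box lower-left.
Outer circle: ⌀50, A = 1963.5 mm², y = 25 mm, Ī = 306 796 mm⁴.
Bore (subtracted): ⌀36, A = 1017.88 mm², y = 25 mm, Ī = 82 448 mm⁴.
By symmetry the centroid is at mid-height, ȳ = 25 mm.
All pieces are centred on the horizontal axis through the centroid, so I = ΣĪ (holes subtracted) = 224 348 mm⁴.

I_xx ≈ 2.243 × 10⁵ mm⁴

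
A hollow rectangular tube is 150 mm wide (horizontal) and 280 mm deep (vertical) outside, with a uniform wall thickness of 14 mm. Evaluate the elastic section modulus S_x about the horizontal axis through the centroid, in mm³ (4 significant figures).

Split into non-overlapping primitives; take the origin at the lower-left of the bounding box.
Outer rectangle: 150 × 280, A = 42 000 mm², y = 140 mm, Ī = 274 400 000 mm⁴.
Inner void (subtracted): 122 × 252, A = 30 744 mm², y = 140 mm, Ī = 162 697 248 mm⁴.
By symmetry the centroid is at mid-height, ȳ = 140 mm.
All pieces are centred on the horizontal axis through the centroid, so I = ΣĪ (holes subtracted) = 111 702 752 mm⁴.
Extreme fibre distance c = 140 mm; S = I/c = 797 877 mm³.

S_x ≈ 7.979 × 10⁵ mm³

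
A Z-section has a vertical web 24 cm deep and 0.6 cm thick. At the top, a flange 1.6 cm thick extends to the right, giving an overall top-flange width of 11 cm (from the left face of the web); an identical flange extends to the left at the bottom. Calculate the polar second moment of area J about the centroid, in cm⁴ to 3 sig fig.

J ≈ 6180 cm⁴

Break the section into simple shapes (no overlaps), measuring from the bottom-left corner of the bounding box.
Web: 0.6 × 24, A = 14.4 cm², y = 12 cm, Ī = 691.2 cm⁴.
Top flange (beyond web): 10.4 × 1.6, A = 16.64 cm², y = 23.2 cm, Ī = 3.5499 cm⁴.
Bottom flange (beyond web): 10.4 × 1.6, A = 16.64 cm², y = 0.8 cm, Ī = 3.5499 cm⁴.
Centroid: ȳ = ΣA·y / ΣA = 12 cm.
Transfer each piece to the centroidal x-axis using Ī + A·d² with d = y − 12:
  web: d = 0 cm → contributes +691.2 cm⁴
  top flange (beyond web): d = 11.2 cm → contributes +2090.9 cm⁴
  bottom flange (beyond web): d = -11.2 cm → contributes +2090.9 cm⁴
Total I = 4872.9 cm⁴.
For the y-axis: x̄ = 10.7 cm.
Repeating about the centroidal y-axis gives I_y = 1307.1 cm⁴.
Polar second moment: J = I_x + I_y = 6180.1 cm⁴.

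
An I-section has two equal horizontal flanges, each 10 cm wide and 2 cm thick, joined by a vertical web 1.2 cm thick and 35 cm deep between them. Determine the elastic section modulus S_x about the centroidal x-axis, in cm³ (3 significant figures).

S_x ≈ 923 cm³

Treat the section as a set of non-overlapping primitives; coordinates are from the bounding-box lower-left.
Bottom flange: 10 × 2, A = 20 cm², y = 1 cm, Ī = 6.6667 cm⁴.
Web: 1.2 × 35, A = 42 cm², y = 19.5 cm, Ī = 4287.5 cm⁴.
Top flange: 10 × 2, A = 20 cm², y = 38 cm, Ī = 6.6667 cm⁴.
By symmetry the centroid is at mid-height, ȳ = 19.5 cm.
Transfer each piece to the centroidal x-axis using Ī + A·d² with d = y − 19.5:
  bottom flange: d = -18.5 cm → contributes +6851.7 cm⁴
  web: d = 0 cm → contributes +4287.5 cm⁴
  top flange: d = 18.5 cm → contributes +6851.7 cm⁴
Total I = 17 991 cm⁴.
Extreme fibre distance c = 19.5 cm; S = I/c = 922.61 cm³.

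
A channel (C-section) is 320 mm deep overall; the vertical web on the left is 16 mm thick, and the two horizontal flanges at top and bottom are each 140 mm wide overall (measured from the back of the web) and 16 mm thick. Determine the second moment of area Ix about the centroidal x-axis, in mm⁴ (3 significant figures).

Split into non-overlapping primitives; take the origin at the lower-left of the bounding box.
Web: 16 × 320, A = 5 120 mm², y = 160 mm, Ī = 43 690 667 mm⁴.
Top flange (beyond web): 124 × 16, A = 1 984 mm², y = 312 mm, Ī = 42 325 mm⁴.
Bottom flange (beyond web): 124 × 16, A = 1 984 mm², y = 8 mm, Ī = 42 325 mm⁴.
By symmetry the centroid is at mid-height, ȳ = 160 mm.
Transfer each piece to the centroidal x-axis using Ī + A·d² with d = y − 160:
  web: d = 0 mm → contributes +43 690 667 mm⁴
  top flange (beyond web): d = 152 mm → contributes +45 880 661 mm⁴
  bottom flange (beyond web): d = -152 mm → contributes +45 880 661 mm⁴
Total I = 135 451 989 mm⁴.

Ix ≈ 1.35 × 10⁸ mm⁴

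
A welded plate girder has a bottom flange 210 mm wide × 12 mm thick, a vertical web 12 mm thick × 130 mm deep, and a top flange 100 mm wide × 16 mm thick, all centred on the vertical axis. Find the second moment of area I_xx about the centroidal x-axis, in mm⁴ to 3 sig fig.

Split into non-overlapping primitives; take the origin at the lower-left of the bounding box.
Bottom plate: 210 × 12, A = 2 520 mm², y = 6 mm, Ī = 30 240 mm⁴.
Web plate: 12 × 130, A = 1 560 mm², y = 77 mm, Ī = 2 197 000 mm⁴.
Top plate: 100 × 16, A = 1 600 mm², y = 150 mm, Ī = 34 133 mm⁴.
Centroid: ȳ = ΣA·y / ΣA = 66.063 mm.
Transfer each piece to the centroidal x-axis using Ī + A·d² with d = y − 66.063:
  bottom plate: d = -60.063 mm → contributes +9 121 416 mm⁴
  web plate: d = 10.937 mm → contributes +2 383 591 mm⁴
  top plate: d = 83.937 mm → contributes +11 306 703 mm⁴
Total I = 22 811 711 mm⁴.

I_xx ≈ 2.28 × 10⁷ mm⁴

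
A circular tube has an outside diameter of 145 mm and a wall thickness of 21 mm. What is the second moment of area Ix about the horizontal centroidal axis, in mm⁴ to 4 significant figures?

Ix ≈ 1.617 × 10⁷ mm⁴

Break the section into simple shapes (no overlaps), measuring from the bottom-left corner of the bounding box.
Outer circle: ⌀145, A = 16 513 mm², y = 72.5 mm, Ī = 21 699 109 mm⁴.
Bore (subtracted): ⌀103, A = 8332.29 mm², y = 72.5 mm, Ī = 5 524 828 mm⁴.
By symmetry the centroid is at mid-height, ȳ = 72.5 mm.
All pieces are centred on the horizontal centroidal axis, so I = ΣĪ (holes subtracted) = 16 174 281 mm⁴.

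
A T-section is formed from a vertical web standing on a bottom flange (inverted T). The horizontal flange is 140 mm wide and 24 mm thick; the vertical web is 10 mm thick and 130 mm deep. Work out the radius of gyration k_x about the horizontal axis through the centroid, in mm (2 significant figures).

Break the section into simple shapes (no overlaps), measuring from the bottom-left corner of the bounding box.
Flange: 140 × 24, A = 3 360 mm², y = 12 mm, Ī = 161 280 mm⁴.
Web: 10 × 130, A = 1 300 mm², y = 89 mm, Ī = 1 830 833 mm⁴.
Centroid: ȳ = ΣA·y / ΣA = 33.48 mm.
Transfer each piece to the horizontal axis through the centroid using Ī + A·d² with d = y − 33.48:
  flange: d = -21.48 mm → contributes +1 711 651 mm⁴
  web: d = 55.52 mm → contributes +5 837 946 mm⁴
Total I = 7 549 597 mm⁴.
Radius of gyration: k = √(I/A) = √(7 549 597 / 4 660) = 40.25 mm.

k_x ≈ 40 mm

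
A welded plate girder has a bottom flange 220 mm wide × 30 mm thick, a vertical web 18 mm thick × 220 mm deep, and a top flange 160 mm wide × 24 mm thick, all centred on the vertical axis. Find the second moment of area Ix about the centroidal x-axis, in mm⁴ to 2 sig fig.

Decompose the section into non-overlapping parts with the origin at the bottom-left of its bounding rectangle.
Bottom plate: 220 × 30, A = 6 600 mm², y = 15 mm, Ī = 495 000 mm⁴.
Web plate: 18 × 220, A = 3 960 mm², y = 140 mm, Ī = 15 972 000 mm⁴.
Top plate: 160 × 24, A = 3 840 mm², y = 262 mm, Ī = 184 320 mm⁴.
Centroid: ȳ = ΣA·y / ΣA = 115.2 mm.
Transfer each piece to the centroidal x-axis using Ī + A·d² with d = y − 115.2:
  bottom plate: d = -100.2 mm → contributes +66 814 385 mm⁴
  web plate: d = 24.76 mm → contributes +18 399 381 mm⁴
  top plate: d = 146.8 mm → contributes +82 890 272 mm⁴
Total I = 168 104 039 mm⁴.

Ix ≈ 1.7 × 10⁸ mm⁴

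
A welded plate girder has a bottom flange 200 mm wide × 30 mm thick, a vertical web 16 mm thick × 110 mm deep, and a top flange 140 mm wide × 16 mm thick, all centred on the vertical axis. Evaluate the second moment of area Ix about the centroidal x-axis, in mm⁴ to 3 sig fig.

Split into non-overlapping primitives; take the origin at the lower-left of the bounding box.
Bottom plate: 200 × 30, A = 6 000 mm², y = 15 mm, Ī = 450 000 mm⁴.
Web plate: 16 × 110, A = 1 760 mm², y = 85 mm, Ī = 1 774 667 mm⁴.
Top plate: 140 × 16, A = 2 240 mm², y = 148 mm, Ī = 47 787 mm⁴.
Centroid: ȳ = ΣA·y / ΣA = 57.112 mm.
Transfer each piece to the centroidal x-axis using Ī + A·d² with d = y − 57.112:
  bottom plate: d = -42.112 mm → contributes +11 090 523 mm⁴
  web plate: d = 27.888 mm → contributes +3 143 490 mm⁴
  top plate: d = 90.888 mm → contributes +18 551 595 mm⁴
Total I = 32 785 608 mm⁴.

Ix ≈ 3.28 × 10⁷ mm⁴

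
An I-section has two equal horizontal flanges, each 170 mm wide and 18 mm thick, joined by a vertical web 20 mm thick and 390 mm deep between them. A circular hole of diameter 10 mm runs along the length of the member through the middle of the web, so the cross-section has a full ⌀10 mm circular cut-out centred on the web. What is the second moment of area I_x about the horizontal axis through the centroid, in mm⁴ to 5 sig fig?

I_x ≈ 3.5372 × 10⁸ mm⁴

Split into non-overlapping primitives; take the origin at the lower-left of the bounding box.
Bottom flange: 170 × 18, A = 3 060 mm², y = 9 mm, Ī = 82 620 mm⁴.
Web: 20 × 390, A = 7 800 mm², y = 213 mm, Ī = 98 865 000 mm⁴.
Top flange: 170 × 18, A = 3 060 mm², y = 417 mm, Ī = 82 620 mm⁴.
Hole (subtracted): ⌀10, A = 78.53982 mm², y = 213 mm, Ī = 490.8739 mm⁴.
By symmetry the centroid is at mid-height, ȳ = 213 mm.
Transfer each piece to the horizontal axis through the centroid using Ī + A·d² with d = y − 213:
  bottom flange: d = -204 mm → contributes +127 427 580 mm⁴
  web: d = 0 mm → contributes +98 865 000 mm⁴
  top flange: d = 204 mm → contributes +127 427 580 mm⁴
  hole: d = 0 mm → contributes −490.8739 mm⁴
Total I = 353 719 669 mm⁴.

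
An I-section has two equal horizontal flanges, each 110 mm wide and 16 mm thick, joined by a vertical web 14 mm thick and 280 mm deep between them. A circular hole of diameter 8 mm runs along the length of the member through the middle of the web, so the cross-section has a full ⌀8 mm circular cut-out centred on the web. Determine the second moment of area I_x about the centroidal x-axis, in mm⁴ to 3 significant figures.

Break the section into simple shapes (no overlaps), measuring from the bottom-left corner of the bounding box.
Bottom flange: 110 × 16, A = 1 760 mm², y = 8 mm, Ī = 37 547 mm⁴.
Web: 14 × 280, A = 3 920 mm², y = 156 mm, Ī = 25 610 667 mm⁴.
Top flange: 110 × 16, A = 1 760 mm², y = 304 mm, Ī = 37 547 mm⁴.
Hole (subtracted): ⌀8, A = 50.265 mm², y = 156 mm, Ī = 201.06 mm⁴.
By symmetry the centroid is at mid-height, ȳ = 156 mm.
Transfer each piece to the centroidal x-axis using Ī + A·d² with d = y − 156:
  bottom flange: d = -148 mm → contributes +38 588 587 mm⁴
  web: d = 0 mm → contributes +25 610 667 mm⁴
  top flange: d = 148 mm → contributes +38 588 587 mm⁴
  hole: d = 0 mm → contributes −201.06 mm⁴
Total I = 102 787 639 mm⁴.

I_x ≈ 1.03 × 10⁸ mm⁴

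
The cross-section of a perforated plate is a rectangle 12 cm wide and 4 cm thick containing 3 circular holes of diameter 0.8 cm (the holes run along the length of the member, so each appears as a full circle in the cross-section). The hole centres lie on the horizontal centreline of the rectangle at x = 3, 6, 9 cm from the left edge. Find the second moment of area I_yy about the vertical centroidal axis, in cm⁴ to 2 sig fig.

Split into non-overlapping primitives; take the origin at the lower-left of the bounding box.
Plate: 12 × 4, A = 48 cm², x = 6 cm, Ī = 576 cm⁴.
Hole 1 (subtracted): ⌀0.8, A = 0.5027 cm², x = 3 cm, Ī = 0.02011 cm⁴.
Hole 2 (subtracted): ⌀0.8, A = 0.5027 cm², x = 6 cm, Ī = 0.02011 cm⁴.
Hole 3 (subtracted): ⌀0.8, A = 0.5027 cm², x = 9 cm, Ī = 0.02011 cm⁴.
By symmetry the centroid is at mid-width, x̄ = 6 cm.
Transfer each piece to the vertical centroidal axis using Ī + A·d² with d = x − 6:
  plate: d = 0 cm → contributes +576 cm⁴
  hole 1: d = -3 cm → contributes −4.544 cm⁴
  hole 2: d = 0 cm → contributes −0.02011 cm⁴
  hole 3: d = 3 cm → contributes −4.544 cm⁴
Total I = 566.9 cm⁴.

I_yy ≈ 570 cm⁴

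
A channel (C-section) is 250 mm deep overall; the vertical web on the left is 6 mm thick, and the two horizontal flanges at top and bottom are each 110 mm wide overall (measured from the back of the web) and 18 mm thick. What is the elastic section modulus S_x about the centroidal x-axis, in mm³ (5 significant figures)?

S_x ≈ 4.6634 × 10⁵ mm³

Decompose the section into non-overlapping parts with the origin at the bottom-left of its bounding rectangle.
Web: 6 × 250, A = 1 500 mm², y = 125 mm, Ī = 7 812 500 mm⁴.
Top flange (beyond web): 104 × 18, A = 1 872 mm², y = 241 mm, Ī = 50 544 mm⁴.
Bottom flange (beyond web): 104 × 18, A = 1 872 mm², y = 9 mm, Ī = 50 544 mm⁴.
By symmetry the centroid is at mid-height, ȳ = 125 mm.
Transfer each piece to the centroidal x-axis using Ī + A·d² with d = y − 125:
  web: d = 0 mm → contributes +7 812 500 mm⁴
  top flange (beyond web): d = 116 mm → contributes +25 240 176 mm⁴
  bottom flange (beyond web): d = -116 mm → contributes +25 240 176 mm⁴
Total I = 58 292 852 mm⁴.
Extreme fibre distance c = 125 mm; S = I/c = 466342.8 mm³.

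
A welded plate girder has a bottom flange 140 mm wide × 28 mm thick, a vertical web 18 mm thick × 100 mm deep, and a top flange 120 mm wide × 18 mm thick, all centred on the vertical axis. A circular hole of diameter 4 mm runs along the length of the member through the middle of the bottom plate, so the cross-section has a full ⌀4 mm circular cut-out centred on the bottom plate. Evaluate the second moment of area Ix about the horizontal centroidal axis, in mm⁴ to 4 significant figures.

Break the section into simple shapes (no overlaps), measuring from the bottom-left corner of the bounding box.
Bottom plate: 140 × 28, A = 3 920 mm², y = 14 mm, Ī = 256 107 mm⁴.
Web plate: 18 × 100, A = 1 800 mm², y = 78 mm, Ī = 1 500 000 mm⁴.
Top plate: 120 × 18, A = 2 160 mm², y = 137 mm, Ī = 58 320 mm⁴.
Hole (subtracted): ⌀4, A = 12.5664 mm², y = 14 mm, Ī = 12.5664 mm⁴.
Centroid: ȳ = ΣA·y / ΣA = 62.4122 mm.
Transfer each piece to the horizontal centroidal axis using Ī + A·d² with d = y − 62.4122:
  bottom plate: d = -48.4122 mm → contributes +9 443 583 mm⁴
  web plate: d = 15.5878 mm → contributes +1 937 361 mm⁴
  top plate: d = 74.5878 mm → contributes +12 075 125 mm⁴
  hole: d = -48.4122 mm → contributes −29464.9 mm⁴
Total I = 23 426 604 mm⁴.

Ix ≈ 2.343 × 10⁷ mm⁴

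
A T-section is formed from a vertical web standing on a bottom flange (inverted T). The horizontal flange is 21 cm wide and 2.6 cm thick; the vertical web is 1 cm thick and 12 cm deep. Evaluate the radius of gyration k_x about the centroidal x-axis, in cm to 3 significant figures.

k_x ≈ 3.24 cm

Treat the section as a set of non-overlapping primitives; coordinates are from the bounding-box lower-left.
Flange: 21 × 2.6, A = 54.6 cm², y = 1.3 cm, Ī = 30.758 cm⁴.
Web: 1 × 12, A = 12 cm², y = 8.6 cm, Ī = 144 cm⁴.
Centroid: ȳ = ΣA·y / ΣA = 2.6153 cm.
Transfer each piece to the centroidal x-axis using Ī + A·d² with d = y − 2.6153:
  flange: d = -1.3153 cm → contributes +125.22 cm⁴
  web: d = 5.9847 cm → contributes +573.8 cm⁴
Total I = 699.02 cm⁴.
Radius of gyration: k = √(I/A) = √(699.02 / 66.6) = 3.2397 cm.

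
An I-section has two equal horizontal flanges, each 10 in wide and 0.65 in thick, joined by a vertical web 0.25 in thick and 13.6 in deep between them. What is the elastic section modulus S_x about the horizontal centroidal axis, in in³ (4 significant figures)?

S_x ≈ 95.68 in³

Break the section into simple shapes (no overlaps), measuring from the bottom-left corner of the bounding box.
Bottom flange: 10 × 0.65, A = 6.5 in², y = 0.325 in, Ī = 0.228854 in⁴.
Web: 0.25 × 13.6, A = 3.4 in², y = 7.45 in, Ī = 52.4053 in⁴.
Top flange: 10 × 0.65, A = 6.5 in², y = 14.575 in, Ī = 0.228854 in⁴.
By symmetry the centroid is at mid-height, ȳ = 7.45 in.
Transfer each piece to the horizontal centroidal axis using Ī + A·d² with d = y − 7.45:
  bottom flange: d = -7.125 in → contributes +330.205 in⁴
  web: d = 0 in → contributes +52.4053 in⁴
  top flange: d = 7.125 in → contributes +330.205 in⁴
Total I = 712.816 in⁴.
Extreme fibre distance c = 7.45 in; S = I/c = 95.68 in³.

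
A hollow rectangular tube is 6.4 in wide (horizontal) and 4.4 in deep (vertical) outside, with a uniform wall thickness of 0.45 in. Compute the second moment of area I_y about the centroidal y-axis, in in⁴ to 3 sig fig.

Break the section into simple shapes (no overlaps), measuring from the bottom-left corner of the bounding box.
Outer rectangle: 6.4 × 4.4, A = 28.16 in², x = 3.2 in, Ī = 96.119 in⁴.
Inner void (subtracted): 5.5 × 3.5, A = 19.25 in², x = 3.2 in, Ī = 48.526 in⁴.
By symmetry the centroid is at mid-width, x̄ = 3.2 in.
All pieces are centred on the centroidal y-axis, so I = ΣĪ (holes subtracted) = 47.593 in⁴.

I_y ≈ 47.6 in⁴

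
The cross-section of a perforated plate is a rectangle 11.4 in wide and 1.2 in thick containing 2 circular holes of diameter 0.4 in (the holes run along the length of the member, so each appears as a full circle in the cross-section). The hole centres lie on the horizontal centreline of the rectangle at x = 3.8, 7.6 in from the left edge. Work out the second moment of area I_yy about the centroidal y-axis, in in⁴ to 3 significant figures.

I_yy ≈ 147 in⁴

Split into non-overlapping primitives; take the origin at the lower-left of the bounding box.
Plate: 11.4 × 1.2, A = 13.68 in², x = 5.7 in, Ī = 148.15 in⁴.
Hole 1 (subtracted): ⌀0.4, A = 0.12566 in², x = 3.8 in, Ī = 0.0012566 in⁴.
Hole 2 (subtracted): ⌀0.4, A = 0.12566 in², x = 7.6 in, Ī = 0.0012566 in⁴.
By symmetry the centroid is at mid-width, x̄ = 5.7 in.
Transfer each piece to the centroidal y-axis using Ī + A·d² with d = x − 5.7:
  plate: d = 0 in → contributes +148.15 in⁴
  hole 1: d = -1.9 in → contributes −0.4549 in⁴
  hole 2: d = 1.9 in → contributes −0.4549 in⁴
Total I = 147.24 in⁴.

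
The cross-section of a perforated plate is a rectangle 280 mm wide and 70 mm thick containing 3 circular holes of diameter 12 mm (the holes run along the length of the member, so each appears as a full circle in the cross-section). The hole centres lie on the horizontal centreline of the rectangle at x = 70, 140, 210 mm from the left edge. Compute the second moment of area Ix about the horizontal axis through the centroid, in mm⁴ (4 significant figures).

Ix ≈ 8.000 × 10⁶ mm⁴

Decompose the section into non-overlapping parts with the origin at the bottom-left of its bounding rectangle.
Plate: 280 × 70, A = 19 600 mm², y = 35 mm, Ī = 8 003 333 mm⁴.
Hole 1 (subtracted): ⌀12, A = 113.097 mm², y = 35 mm, Ī = 1017.88 mm⁴.
Hole 2 (subtracted): ⌀12, A = 113.097 mm², y = 35 mm, Ī = 1017.88 mm⁴.
Hole 3 (subtracted): ⌀12, A = 113.097 mm², y = 35 mm, Ī = 1017.88 mm⁴.
By symmetry the centroid is at mid-height, ȳ = 35 mm.
All pieces are centred on the horizontal axis through the centroid, so I = ΣĪ (holes subtracted) = 8 000 280 mm⁴.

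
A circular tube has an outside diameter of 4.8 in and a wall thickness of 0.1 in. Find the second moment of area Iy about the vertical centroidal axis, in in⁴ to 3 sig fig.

Treat the section as a set of non-overlapping primitives; coordinates are from the bounding-box lower-left.
Outer circle: ⌀4.8, A = 18.096 in², x = 2.4 in, Ī = 26.058 in⁴.
Bore (subtracted): ⌀4.6, A = 16.619 in², x = 2.4 in, Ī = 21.979 in⁴.
By symmetry the centroid is at mid-width, x̄ = 2.4 in.
All pieces are centred on the vertical centroidal axis, so I = ΣĪ (holes subtracted) = 4.079 in⁴.

Iy ≈ 4.08 in⁴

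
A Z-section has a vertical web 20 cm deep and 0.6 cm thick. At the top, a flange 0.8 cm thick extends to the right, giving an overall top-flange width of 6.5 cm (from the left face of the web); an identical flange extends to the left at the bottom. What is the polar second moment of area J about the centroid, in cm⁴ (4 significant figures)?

J ≈ 1398 cm⁴

Break the section into simple shapes (no overlaps), measuring from the bottom-left corner of the bounding box.
Web: 0.6 × 20, A = 12 cm², y = 10 cm, Ī = 400 cm⁴.
Top flange (beyond web): 5.9 × 0.8, A = 4.72 cm², y = 19.6 cm, Ī = 0.251733 cm⁴.
Bottom flange (beyond web): 5.9 × 0.8, A = 4.72 cm², y = 0.4 cm, Ī = 0.251733 cm⁴.
Centroid: ȳ = ΣA·y / ΣA = 10 cm.
Transfer each piece to the centroidal x-axis using Ī + A·d² with d = y − 10:
  web: d = 0 cm → contributes +400 cm⁴
  top flange (beyond web): d = 9.6 cm → contributes +435.247 cm⁴
  bottom flange (beyond web): d = -9.6 cm → contributes +435.247 cm⁴
Total I = 1270.49 cm⁴.
For the y-axis: x̄ = 6.2 cm.
Repeating about the centroidal y-axis gives I_y = 127.454 cm⁴.
Polar second moment: J = I_x + I_y = 1397.95 cm⁴.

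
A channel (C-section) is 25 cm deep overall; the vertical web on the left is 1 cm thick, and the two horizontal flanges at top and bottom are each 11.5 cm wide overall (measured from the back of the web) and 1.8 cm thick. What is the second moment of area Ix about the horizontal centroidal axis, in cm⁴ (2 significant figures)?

Break the section into simple shapes (no overlaps), measuring from the bottom-left corner of the bounding box.
Web: 1 × 25, A = 25 cm², y = 12.5 cm, Ī = 1 302 cm⁴.
Top flange (beyond web): 10.5 × 1.8, A = 18.9 cm², y = 24.1 cm, Ī = 5.103 cm⁴.
Bottom flange (beyond web): 10.5 × 1.8, A = 18.9 cm², y = 0.9 cm, Ī = 5.103 cm⁴.
By symmetry the centroid is at mid-height, ȳ = 12.5 cm.
Transfer each piece to the horizontal centroidal axis using Ī + A·d² with d = y − 12.5:
  web: d = 0 cm → contributes +1 302 cm⁴
  top flange (beyond web): d = 11.6 cm → contributes +2 548 cm⁴
  bottom flange (beyond web): d = -11.6 cm → contributes +2 548 cm⁴
Total I = 6 399 cm⁴.

Ix ≈ 6400 cm⁴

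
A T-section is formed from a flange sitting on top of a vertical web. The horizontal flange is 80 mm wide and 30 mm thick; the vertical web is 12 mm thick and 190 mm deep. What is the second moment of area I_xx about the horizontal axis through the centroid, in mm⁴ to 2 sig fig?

Break the section into simple shapes (no overlaps), measuring from the bottom-left corner of the bounding box.
Flange: 80 × 30, A = 2 400 mm², y = 205 mm, Ī = 180 000 mm⁴.
Web: 12 × 190, A = 2 280 mm², y = 95 mm, Ī = 6 859 000 mm⁴.
Centroid: ȳ = ΣA·y / ΣA = 151.4 mm.
Transfer each piece to the horizontal axis through the centroid using Ī + A·d² with d = y − 151.4:
  flange: d = 53.59 mm → contributes +7 072 465 mm⁴
  web: d = -56.41 mm → contributes +14 114 227 mm⁴
Total I = 21 186 692 mm⁴.

I_xx ≈ 2.1 × 10⁷ mm⁴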